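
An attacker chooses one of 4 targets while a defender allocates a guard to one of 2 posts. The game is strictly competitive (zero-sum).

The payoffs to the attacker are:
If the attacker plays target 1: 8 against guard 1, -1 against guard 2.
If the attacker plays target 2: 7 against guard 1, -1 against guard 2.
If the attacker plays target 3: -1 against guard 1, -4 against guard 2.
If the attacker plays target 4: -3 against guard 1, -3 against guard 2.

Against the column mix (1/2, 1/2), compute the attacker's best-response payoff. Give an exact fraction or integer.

7/2

target 1: (8)·(1/2) + (-1)·(1/2) = 7/2.
target 2: (7)·(1/2) + (-1)·(1/2) = 3.
target 3: (-1)·(1/2) + (-4)·(1/2) = -5/2.
target 4: (-3)·(1/2) + (-3)·(1/2) = -3.
The best pure response is target 1 with expected payoff 7/2.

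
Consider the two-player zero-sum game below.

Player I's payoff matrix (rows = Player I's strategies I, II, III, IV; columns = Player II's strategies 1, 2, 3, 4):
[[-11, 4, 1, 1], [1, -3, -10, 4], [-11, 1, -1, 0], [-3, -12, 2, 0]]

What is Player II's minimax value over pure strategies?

1

The worst case (largest entry) in each column is 1: 1, 2: 4, 3: 2, 4: 4.
The best (smallest) of these is 1.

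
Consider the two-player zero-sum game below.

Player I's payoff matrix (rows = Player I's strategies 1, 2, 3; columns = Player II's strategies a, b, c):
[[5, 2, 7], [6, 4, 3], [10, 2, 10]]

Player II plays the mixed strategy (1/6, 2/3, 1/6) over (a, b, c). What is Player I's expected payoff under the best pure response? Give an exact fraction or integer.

1: (5)·(1/6) + (2)·(2/3) + (7)·(1/6) = 10/3.
2: (6)·(1/6) + (4)·(2/3) + (3)·(1/6) = 25/6.
3: (10)·(1/6) + (2)·(2/3) + (10)·(1/6) = 14/3.
The best pure response is 3 with expected payoff 14/3.

14/3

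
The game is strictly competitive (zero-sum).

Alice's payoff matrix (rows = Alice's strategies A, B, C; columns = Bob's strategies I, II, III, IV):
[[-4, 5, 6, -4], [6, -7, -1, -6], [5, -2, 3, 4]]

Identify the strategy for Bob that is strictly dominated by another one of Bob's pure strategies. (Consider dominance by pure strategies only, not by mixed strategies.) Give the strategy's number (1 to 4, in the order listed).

3

Bob prefers columns that give Alice less. Compare III with II: 5 < 6, -7 < -1, -2 < 3.
So II strictly dominates III for Bob; III is strictly dominated.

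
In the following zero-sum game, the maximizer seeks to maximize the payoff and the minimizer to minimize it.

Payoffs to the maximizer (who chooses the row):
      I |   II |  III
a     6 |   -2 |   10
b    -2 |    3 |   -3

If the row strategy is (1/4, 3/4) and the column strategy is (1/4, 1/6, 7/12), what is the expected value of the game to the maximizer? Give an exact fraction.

Against (1/4, 1/6, 7/12), each row's expected payoff is a: 7; b: -7/4.
Taking the (1/4, 3/4)-weighted average: (1/4)·(7) + (3/4)·(-7/4) = 7/16.

7/16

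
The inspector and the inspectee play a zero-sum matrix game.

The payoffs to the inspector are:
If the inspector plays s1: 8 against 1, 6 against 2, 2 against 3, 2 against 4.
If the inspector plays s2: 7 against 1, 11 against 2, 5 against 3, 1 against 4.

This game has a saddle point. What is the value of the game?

Row minima: 2, 1 → the inspector's maximin is 2.
Column maxima: 8, 11, 5, 2 → the inspectee's minimax is 2.
They coincide at (s1, 4), so the value is 2.

2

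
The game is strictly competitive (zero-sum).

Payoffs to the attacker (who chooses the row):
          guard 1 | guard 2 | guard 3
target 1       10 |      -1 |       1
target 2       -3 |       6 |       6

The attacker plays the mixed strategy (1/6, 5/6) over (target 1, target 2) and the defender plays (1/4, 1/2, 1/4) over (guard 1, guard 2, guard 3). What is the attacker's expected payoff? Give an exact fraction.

Against (1/4, 1/2, 1/4), each row's expected payoff is target 1: 9/4; target 2: 15/4.
Taking the (1/6, 5/6)-weighted average: (1/6)·(9/4) + (5/6)·(15/4) = 7/2.

7/2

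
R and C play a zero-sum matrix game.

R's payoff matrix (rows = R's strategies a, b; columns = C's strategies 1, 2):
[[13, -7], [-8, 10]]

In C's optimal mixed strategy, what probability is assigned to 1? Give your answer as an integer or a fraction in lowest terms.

17/38

Row minima are -7 and -8, so R's maximin is -7; column maxima are 13 and 10, so C's minimax is 10. These differ, so the equilibrium is in mixed strategies.
Let C play 1 with probability q. R is indifferent when 13q − 7(1−q) = −8q + 10(1−q), giving q = 17/38.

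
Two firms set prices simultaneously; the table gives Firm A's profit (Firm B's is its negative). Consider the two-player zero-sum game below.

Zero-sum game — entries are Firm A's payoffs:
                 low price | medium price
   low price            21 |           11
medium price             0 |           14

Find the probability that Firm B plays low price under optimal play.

1/8

Row minima are 11 and 0, so Firm A's maximin is 11; column maxima are 21 and 14, so Firm B's minimax is 14. These differ, so the equilibrium is in mixed strategies.
Let Firm B play low price with probability q. Firm A is indifferent when 21q + 11(1−q) = 14(1−q), giving q = 1/8.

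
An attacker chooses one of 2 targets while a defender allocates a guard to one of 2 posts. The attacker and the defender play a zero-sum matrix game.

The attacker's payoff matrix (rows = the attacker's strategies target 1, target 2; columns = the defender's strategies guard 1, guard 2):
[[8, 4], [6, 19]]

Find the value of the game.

128/17

Row minima are 4 and 6, so the attacker's maximin is 6; column maxima are 8 and 19, so the defender's minimax is 8. These differ, so the equilibrium is in mixed strategies.
Let the attacker play target 1 with probability p. The defender is indifferent when 8p + 6(1−p) = 4p + 19(1−p), giving p = 13/17.
Let the defender play guard 1 with probability q. The attacker is indifferent when 8q + 4(1−q) = 6q + 19(1−q), giving q = 15/17.
The value is 8·(15/17) + (4)·(2/17) = 128/17.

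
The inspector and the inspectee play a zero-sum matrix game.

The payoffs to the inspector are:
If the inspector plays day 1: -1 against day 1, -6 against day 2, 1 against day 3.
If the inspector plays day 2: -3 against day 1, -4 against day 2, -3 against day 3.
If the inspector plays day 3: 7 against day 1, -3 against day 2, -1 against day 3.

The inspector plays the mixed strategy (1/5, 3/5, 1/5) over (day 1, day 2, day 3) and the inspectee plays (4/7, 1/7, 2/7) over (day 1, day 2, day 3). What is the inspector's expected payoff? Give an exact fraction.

-51/35

Against (4/7, 1/7, 2/7), each row's expected payoff is day 1: -8/7; day 2: -22/7; day 3: 23/7.
Taking the (1/5, 3/5, 1/5)-weighted average: (1/5)·(-8/7) + (3/5)·(-22/7) + (1/5)·(23/7) = -51/35.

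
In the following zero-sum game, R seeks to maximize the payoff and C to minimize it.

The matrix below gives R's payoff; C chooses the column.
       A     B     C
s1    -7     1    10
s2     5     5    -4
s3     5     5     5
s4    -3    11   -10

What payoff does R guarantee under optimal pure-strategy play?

Row minima: -7, -4, 5, -10 → R's maximin is 5.
Column maxima: 5, 11, 10 → C's minimax is 5.
They coincide at (s3, A), so the value is 5.

5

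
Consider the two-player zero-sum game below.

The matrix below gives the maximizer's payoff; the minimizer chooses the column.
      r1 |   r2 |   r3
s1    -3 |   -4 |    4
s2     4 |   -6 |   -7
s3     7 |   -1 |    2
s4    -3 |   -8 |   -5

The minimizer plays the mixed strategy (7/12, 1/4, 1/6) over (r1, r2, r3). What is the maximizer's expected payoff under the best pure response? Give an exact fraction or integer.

s1: (-3)·(7/12) + (-4)·(1/4) + (4)·(1/6) = -25/12.
s2: (4)·(7/12) + (-6)·(1/4) + (-7)·(1/6) = -1/3.
s3: (7)·(7/12) + (-1)·(1/4) + (2)·(1/6) = 25/6.
s4: (-3)·(7/12) + (-8)·(1/4) + (-5)·(1/6) = -55/12.
The best pure response is s3 with expected payoff 25/6.

25/6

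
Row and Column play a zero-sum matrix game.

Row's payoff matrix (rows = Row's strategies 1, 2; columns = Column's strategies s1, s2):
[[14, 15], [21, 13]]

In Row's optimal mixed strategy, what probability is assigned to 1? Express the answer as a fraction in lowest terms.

8/9

Row minima are 14 and 13, so Row's maximin is 14; column maxima are 21 and 15, so Column's minimax is 15. These differ, so the equilibrium is in mixed strategies.
Let Row play 1 with probability p. Column is indifferent when 14p + 21(1−p) = 15p + 13(1−p), giving p = 8/9.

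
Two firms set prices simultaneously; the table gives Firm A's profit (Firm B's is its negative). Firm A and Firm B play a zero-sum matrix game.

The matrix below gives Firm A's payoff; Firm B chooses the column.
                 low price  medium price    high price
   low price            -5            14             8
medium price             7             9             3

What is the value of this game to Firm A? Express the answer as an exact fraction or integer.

71/17

Column medium price is strictly dominated by high price for Firm B (it gives Firm A more in every row).
The remaining 2×2 game on (low price, medium price) × (low price, high price) has no saddle point. Let Firm A play low price with probability p; indifference gives −5p + 7(1−p) = 8p + 3(1−p), so p = 4/17.
Similarly Firm B's optimal q on low price is 5/17, and the value is -5·(5/17) + (8)·(12/17) = 71/17.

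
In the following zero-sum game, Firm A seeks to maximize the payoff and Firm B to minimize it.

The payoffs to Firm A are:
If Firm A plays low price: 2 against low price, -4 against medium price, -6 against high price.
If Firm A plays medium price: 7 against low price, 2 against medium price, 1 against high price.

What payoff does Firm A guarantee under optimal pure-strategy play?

Row minima: -6, 1 → Firm A's maximin is 1.
Column maxima: 7, 2, 1 → Firm B's minimax is 1.
They coincide at (medium price, high price), so the value is 1.

1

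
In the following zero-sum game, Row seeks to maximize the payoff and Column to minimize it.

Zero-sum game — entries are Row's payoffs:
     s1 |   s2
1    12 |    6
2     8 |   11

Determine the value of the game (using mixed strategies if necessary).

Row minima are 6 and 8, so Row's maximin is 8; column maxima are 12 and 11, so Column's minimax is 11. These differ, so the equilibrium is in mixed strategies.
Let Row play 1 with probability p. Column is indifferent when 12p + 8(1−p) = 6p + 11(1−p), giving p = 1/3.
Let Column play s1 with probability q. Row is indifferent when 12q + 6(1−q) = 8q + 11(1−q), giving q = 5/9.
The value is 12·(5/9) + (6)·(4/9) = 28/3.

28/3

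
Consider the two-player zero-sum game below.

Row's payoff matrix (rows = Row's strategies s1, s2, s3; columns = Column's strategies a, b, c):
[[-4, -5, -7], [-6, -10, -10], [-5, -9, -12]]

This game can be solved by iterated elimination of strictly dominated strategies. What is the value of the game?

-7

Row s3 is strictly dominated by row s1 (-4>-5, -5>-9, -7>-12); eliminate s3.
Column a is strictly dominated by b for Column (-5<-4, -10<-6); eliminate a.
Row s2 is strictly dominated by row s1 (-5>-10, -7>-10); eliminate s2.
Column b is strictly dominated by c for Column (-7<-5); eliminate b.
Only (s1, c) remains, with payoff -7.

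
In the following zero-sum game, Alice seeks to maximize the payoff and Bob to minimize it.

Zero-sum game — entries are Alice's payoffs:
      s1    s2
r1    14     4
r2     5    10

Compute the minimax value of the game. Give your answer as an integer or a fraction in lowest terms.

Row minima are 4 and 5, so Alice's maximin is 5; column maxima are 14 and 10, so Bob's minimax is 10. These differ, so the equilibrium is in mixed strategies.
Let Alice play r1 with probability p. Bob is indifferent when 14p + 5(1−p) = 4p + 10(1−p), giving p = 1/3.
Let Bob play s1 with probability q. Alice is indifferent when 14q + 4(1−q) = 5q + 10(1−q), giving q = 2/5.
The value is 14·(2/5) + (4)·(3/5) = 8.

8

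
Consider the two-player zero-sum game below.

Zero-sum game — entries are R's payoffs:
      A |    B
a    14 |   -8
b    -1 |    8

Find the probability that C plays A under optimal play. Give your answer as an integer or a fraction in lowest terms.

Row minima are -8 and -1, so R's maximin is -1; column maxima are 14 and 8, so C's minimax is 8. These differ, so the equilibrium is in mixed strategies.
Let C play A with probability q. R is indifferent when 14q − 8(1−q) = −q + 8(1−q), giving q = 16/31.

16/31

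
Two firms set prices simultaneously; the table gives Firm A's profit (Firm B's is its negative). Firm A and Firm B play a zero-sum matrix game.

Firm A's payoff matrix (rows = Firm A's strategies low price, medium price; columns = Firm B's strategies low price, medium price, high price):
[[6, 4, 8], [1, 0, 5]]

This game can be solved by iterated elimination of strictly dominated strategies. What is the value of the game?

4

Row medium price is strictly dominated by row low price (6>1, 4>0, 8>5); eliminate medium price.
Column high price is strictly dominated by low price for Firm B (6<8); eliminate high price.
Column low price is strictly dominated by medium price for Firm B (4<6); eliminate low price.
Only (low price, medium price) remains, with payoff 4.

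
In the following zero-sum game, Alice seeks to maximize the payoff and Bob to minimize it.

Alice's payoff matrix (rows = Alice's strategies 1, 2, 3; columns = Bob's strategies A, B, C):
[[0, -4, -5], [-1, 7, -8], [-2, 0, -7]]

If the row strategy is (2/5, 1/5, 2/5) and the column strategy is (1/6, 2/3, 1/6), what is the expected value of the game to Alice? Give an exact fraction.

-41/30

Against (1/6, 2/3, 1/6), each row's expected payoff is 1: -7/2; 2: 19/6; 3: -3/2.
Taking the (2/5, 1/5, 2/5)-weighted average: (2/5)·(-7/2) + (1/5)·(19/6) + (2/5)·(-3/2) = -41/30.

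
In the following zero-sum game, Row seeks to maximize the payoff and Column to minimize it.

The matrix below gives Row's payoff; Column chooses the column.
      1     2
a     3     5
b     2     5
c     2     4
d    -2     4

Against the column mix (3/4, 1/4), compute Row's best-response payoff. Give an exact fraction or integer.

a: (3)·(3/4) + (5)·(1/4) = 7/2.
b: (2)·(3/4) + (5)·(1/4) = 11/4.
c: (2)·(3/4) + (4)·(1/4) = 5/2.
d: (-2)·(3/4) + (4)·(1/4) = -1/2.
The best pure response is a with expected payoff 7/2.

7/2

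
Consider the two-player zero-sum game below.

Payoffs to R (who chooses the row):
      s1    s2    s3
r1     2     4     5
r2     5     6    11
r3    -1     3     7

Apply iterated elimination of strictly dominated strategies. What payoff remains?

Row r3 is strictly dominated by row r2 (5>-1, 6>3, 11>7); eliminate r3.
Column s3 is strictly dominated by s1 for C (2<5, 5<11); eliminate s3.
Row r1 is strictly dominated by row r2 (5>2, 6>4); eliminate r1.
Column s2 is strictly dominated by s1 for C (5<6); eliminate s2.
Only (r2, s1) remains, with payoff 5.

5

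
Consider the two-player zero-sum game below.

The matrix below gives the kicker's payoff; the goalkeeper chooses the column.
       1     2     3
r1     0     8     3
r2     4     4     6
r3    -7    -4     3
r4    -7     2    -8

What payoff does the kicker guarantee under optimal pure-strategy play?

4

Row minima: 0, 4, -7, -8 → the kicker's maximin is 4.
Column maxima: 4, 8, 6 → the goalkeeper's minimax is 4.
They coincide at (r2, 1), so the value is 4.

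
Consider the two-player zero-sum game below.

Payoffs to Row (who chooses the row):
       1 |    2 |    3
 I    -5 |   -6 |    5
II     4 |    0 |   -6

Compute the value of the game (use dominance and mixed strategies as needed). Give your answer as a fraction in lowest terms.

-36/17

Column 1 is strictly dominated by 2 for Column (it gives Row more in every row).
The remaining 2×2 game on (I, II) × (2, 3) has no saddle point. Let Row play I with probability p; indifference gives −6p = 5p − 6(1−p), so p = 6/17.
Similarly Column's optimal q on 2 is 11/17, and the value is -6·(11/17) + (5)·(6/17) = -36/17.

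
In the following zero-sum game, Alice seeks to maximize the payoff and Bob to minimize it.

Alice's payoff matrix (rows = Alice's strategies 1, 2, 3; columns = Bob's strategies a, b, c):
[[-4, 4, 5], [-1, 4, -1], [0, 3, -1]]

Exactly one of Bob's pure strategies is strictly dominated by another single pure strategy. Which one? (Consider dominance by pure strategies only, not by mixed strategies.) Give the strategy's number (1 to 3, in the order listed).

Bob prefers columns that give Alice less. Compare b with a: -4 < 4, -1 < 4, 0 < 3.
So a strictly dominates b for Bob; b is strictly dominated.

2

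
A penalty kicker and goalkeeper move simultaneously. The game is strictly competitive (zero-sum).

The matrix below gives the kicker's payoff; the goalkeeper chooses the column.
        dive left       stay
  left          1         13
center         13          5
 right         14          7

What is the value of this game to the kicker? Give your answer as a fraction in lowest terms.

175/19

Row center is strictly dominated by row right, so the kicker never plays it.
The remaining 2×2 game on (left, right) × (dive left, stay) has no saddle point. Let the kicker play left with probability p; indifference gives p + 14(1−p) = 13p + 7(1−p), so p = 7/19.
Similarly the goalkeeper's optimal q on dive left is 6/19, and the value is 1·(6/19) + (13)·(13/19) = 175/19.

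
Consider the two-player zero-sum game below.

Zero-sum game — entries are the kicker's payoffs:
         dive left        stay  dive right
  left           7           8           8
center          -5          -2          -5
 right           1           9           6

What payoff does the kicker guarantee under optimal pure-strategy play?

Row minima: 7, -5, 1 → the kicker's maximin is 7.
Column maxima: 7, 9, 8 → the goalkeeper's minimax is 7.
They coincide at (left, dive left), so the value is 7.

7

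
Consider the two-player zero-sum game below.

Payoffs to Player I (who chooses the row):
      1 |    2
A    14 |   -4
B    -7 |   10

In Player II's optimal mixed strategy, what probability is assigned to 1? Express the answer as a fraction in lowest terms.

2/5

Row minima are -4 and -7, so Player I's maximin is -4; column maxima are 14 and 10, so Player II's minimax is 10. These differ, so the equilibrium is in mixed strategies.
Let Player II play 1 with probability q. Player I is indifferent when 14q − 4(1−q) = −7q + 10(1−q), giving q = 2/5.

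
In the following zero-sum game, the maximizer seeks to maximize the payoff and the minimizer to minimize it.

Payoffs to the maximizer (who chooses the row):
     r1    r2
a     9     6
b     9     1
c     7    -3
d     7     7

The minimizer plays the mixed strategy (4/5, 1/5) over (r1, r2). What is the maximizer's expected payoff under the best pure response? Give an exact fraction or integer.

a: (9)·(4/5) + (6)·(1/5) = 42/5.
b: (9)·(4/5) + (1)·(1/5) = 37/5.
c: (7)·(4/5) + (-3)·(1/5) = 5.
d: (7)·(4/5) + (7)·(1/5) = 7.
The best pure response is a with expected payoff 42/5.

42/5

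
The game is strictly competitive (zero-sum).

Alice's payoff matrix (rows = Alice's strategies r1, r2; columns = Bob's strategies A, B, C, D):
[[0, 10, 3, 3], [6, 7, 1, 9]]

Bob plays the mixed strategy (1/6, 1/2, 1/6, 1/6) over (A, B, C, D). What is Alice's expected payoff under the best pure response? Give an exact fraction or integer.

r1: (0)·(1/6) + (10)·(1/2) + (3)·(1/6) + (3)·(1/6) = 6.
r2: (6)·(1/6) + (7)·(1/2) + (1)·(1/6) + (9)·(1/6) = 37/6.
The best pure response is r2 with expected payoff 37/6.

37/6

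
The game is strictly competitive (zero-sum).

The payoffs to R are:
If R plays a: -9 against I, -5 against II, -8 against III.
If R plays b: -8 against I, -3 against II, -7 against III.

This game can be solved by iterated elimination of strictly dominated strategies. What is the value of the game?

-8

Row a is strictly dominated by row b (-8>-9, -3>-5, -7>-8); eliminate a.
Column III is strictly dominated by I for C (-8<-7); eliminate III.
Column II is strictly dominated by I for C (-8<-3); eliminate II.
Only (b, I) remains, with payoff -8.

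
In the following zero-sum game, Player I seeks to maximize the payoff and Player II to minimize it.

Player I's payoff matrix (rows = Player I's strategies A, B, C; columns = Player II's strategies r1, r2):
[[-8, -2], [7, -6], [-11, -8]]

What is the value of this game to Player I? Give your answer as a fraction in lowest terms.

-62/19

Row C is strictly dominated by row A, so Player I never plays it.
The remaining 2×2 game on (A, B) × (r1, r2) has no saddle point. Let Player I play A with probability p; indifference gives −8p + 7(1−p) = −2p − 6(1−p), so p = 13/19.
Similarly Player II's optimal q on r1 is 4/19, and the value is -8·(4/19) + (-2)·(15/19) = -62/19.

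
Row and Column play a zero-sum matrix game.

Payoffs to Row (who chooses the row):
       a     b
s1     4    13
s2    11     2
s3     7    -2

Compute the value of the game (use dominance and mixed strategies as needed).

15/2

Row s3 is strictly dominated by row s2, so Row never plays it.
The remaining 2×2 game on (s1, s2) × (a, b) has no saddle point. Let Row play s1 with probability p; indifference gives 4p + 11(1−p) = 13p + 2(1−p), so p = 1/2.
Similarly Column's optimal q on a is 11/18, and the value is 4·(11/18) + (13)·(7/18) = 15/2.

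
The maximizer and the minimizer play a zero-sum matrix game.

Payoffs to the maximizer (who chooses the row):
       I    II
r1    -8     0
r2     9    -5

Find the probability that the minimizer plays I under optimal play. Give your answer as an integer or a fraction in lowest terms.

5/22

Row minima are -8 and -5, so the maximizer's maximin is -5; column maxima are 9 and 0, so the minimizer's minimax is 0. These differ, so the equilibrium is in mixed strategies.
Let the minimizer play I with probability q. The maximizer is indifferent when −8q = 9q − 5(1−q), giving q = 5/22.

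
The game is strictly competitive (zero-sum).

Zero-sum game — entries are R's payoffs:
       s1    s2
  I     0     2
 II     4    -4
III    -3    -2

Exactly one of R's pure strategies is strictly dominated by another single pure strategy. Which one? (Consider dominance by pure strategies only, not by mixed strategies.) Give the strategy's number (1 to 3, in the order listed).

Compare III with I: 0 > -3, 2 > -2.
So I strictly dominates III for R; III is strictly dominated.

3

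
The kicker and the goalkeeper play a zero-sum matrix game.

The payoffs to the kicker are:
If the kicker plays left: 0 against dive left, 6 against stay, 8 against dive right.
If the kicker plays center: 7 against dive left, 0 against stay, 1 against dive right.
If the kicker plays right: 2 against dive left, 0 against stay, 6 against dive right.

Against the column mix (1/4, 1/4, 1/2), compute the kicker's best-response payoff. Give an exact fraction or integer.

11/2

left: (0)·(1/4) + (6)·(1/4) + (8)·(1/2) = 11/2.
center: (7)·(1/4) + (0)·(1/4) + (1)·(1/2) = 9/4.
right: (2)·(1/4) + (0)·(1/4) + (6)·(1/2) = 7/2.
The best pure response is left with expected payoff 11/2.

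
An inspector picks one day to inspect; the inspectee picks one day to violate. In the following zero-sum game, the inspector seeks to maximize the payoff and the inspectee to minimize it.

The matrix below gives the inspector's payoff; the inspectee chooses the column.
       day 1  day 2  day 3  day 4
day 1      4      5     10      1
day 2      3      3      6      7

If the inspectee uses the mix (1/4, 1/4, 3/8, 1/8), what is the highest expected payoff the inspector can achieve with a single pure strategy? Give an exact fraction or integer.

day 1: (4)·(1/4) + (5)·(1/4) + (10)·(3/8) + (1)·(1/8) = 49/8.
day 2: (3)·(1/4) + (3)·(1/4) + (6)·(3/8) + (7)·(1/8) = 37/8.
The best pure response is day 1 with expected payoff 49/8.

49/8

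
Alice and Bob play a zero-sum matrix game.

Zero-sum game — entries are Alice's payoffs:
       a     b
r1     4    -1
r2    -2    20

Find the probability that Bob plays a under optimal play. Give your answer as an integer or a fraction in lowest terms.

7/9

Row minima are -1 and -2, so Alice's maximin is -1; column maxima are 4 and 20, so Bob's minimax is 4. These differ, so the equilibrium is in mixed strategies.
Let Bob play a with probability q. Alice is indifferent when 4q − (1−q) = −2q + 20(1−q), giving q = 7/9.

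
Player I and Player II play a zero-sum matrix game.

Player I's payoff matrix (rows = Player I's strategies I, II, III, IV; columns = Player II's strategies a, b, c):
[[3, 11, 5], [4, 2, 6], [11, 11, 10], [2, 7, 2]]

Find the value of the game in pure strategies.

Row minima: 3, 2, 10, 2 → Player I's maximin is 10.
Column maxima: 11, 11, 10 → Player II's minimax is 10.
They coincide at (III, c), so the value is 10.

10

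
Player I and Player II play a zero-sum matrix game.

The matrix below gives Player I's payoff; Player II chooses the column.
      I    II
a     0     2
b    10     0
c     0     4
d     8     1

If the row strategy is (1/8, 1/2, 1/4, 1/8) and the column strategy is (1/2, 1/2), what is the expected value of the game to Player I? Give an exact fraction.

Against (1/2, 1/2), each row's expected payoff is a: 1; b: 5; c: 2; d: 9/2.
Taking the (1/8, 1/2, 1/4, 1/8)-weighted average: (1/8)·(1) + (1/2)·(5) + (1/4)·(2) + (1/8)·(9/2) = 59/16.

59/16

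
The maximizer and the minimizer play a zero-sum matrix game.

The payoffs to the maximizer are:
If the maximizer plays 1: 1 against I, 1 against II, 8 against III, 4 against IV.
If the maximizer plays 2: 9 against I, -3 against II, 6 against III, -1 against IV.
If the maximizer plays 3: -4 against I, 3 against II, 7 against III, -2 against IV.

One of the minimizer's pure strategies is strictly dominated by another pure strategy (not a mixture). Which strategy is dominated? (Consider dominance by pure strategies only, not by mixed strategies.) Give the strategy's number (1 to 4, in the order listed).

3

The minimizer prefers columns that give the maximizer less. Compare III with II: 1 < 8, -3 < 6, 3 < 7.
So II strictly dominates III for the minimizer; III is strictly dominated.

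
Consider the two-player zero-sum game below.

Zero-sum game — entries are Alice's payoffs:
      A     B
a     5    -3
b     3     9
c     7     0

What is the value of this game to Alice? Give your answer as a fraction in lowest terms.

63/13

Row a is strictly dominated by row c, so Alice never plays it.
The remaining 2×2 game on (b, c) × (A, B) has no saddle point. Let Alice play b with probability p; indifference gives 3p + 7(1−p) = 9p, so p = 7/13.
Similarly Bob's optimal q on A is 9/13, and the value is 3·(9/13) + (9)·(4/13) = 63/13.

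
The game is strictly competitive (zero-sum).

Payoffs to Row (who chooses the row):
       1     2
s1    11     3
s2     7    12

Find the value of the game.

111/13

Row minima are 3 and 7, so Row's maximin is 7; column maxima are 11 and 12, so Column's minimax is 11. These differ, so the equilibrium is in mixed strategies.
Let Row play s1 with probability p. Column is indifferent when 11p + 7(1−p) = 3p + 12(1−p), giving p = 5/13.
Let Column play 1 with probability q. Row is indifferent when 11q + 3(1−q) = 7q + 12(1−q), giving q = 9/13.
The value is 11·(9/13) + (3)·(4/13) = 111/13.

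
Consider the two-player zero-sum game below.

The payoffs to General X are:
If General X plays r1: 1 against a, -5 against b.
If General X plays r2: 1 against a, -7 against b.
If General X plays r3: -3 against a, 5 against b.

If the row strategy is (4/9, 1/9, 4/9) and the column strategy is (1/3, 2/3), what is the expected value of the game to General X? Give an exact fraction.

Against (1/3, 2/3), each row's expected payoff is r1: -3; r2: -13/3; r3: 7/3.
Taking the (4/9, 1/9, 4/9)-weighted average: (4/9)·(-3) + (1/9)·(-13/3) + (4/9)·(7/3) = -7/9.

-7/9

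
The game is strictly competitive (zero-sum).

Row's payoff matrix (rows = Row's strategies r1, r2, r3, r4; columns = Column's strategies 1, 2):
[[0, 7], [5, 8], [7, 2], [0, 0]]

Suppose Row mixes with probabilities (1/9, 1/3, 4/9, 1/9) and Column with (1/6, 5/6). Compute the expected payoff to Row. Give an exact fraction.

119/27

Against (1/6, 5/6), each row's expected payoff is r1: 35/6; r2: 15/2; r3: 17/6; r4: 0.
Taking the (1/9, 1/3, 4/9, 1/9)-weighted average: (1/9)·(35/6) + (1/3)·(15/2) + (4/9)·(17/6) + (1/9)·(0) = 119/27.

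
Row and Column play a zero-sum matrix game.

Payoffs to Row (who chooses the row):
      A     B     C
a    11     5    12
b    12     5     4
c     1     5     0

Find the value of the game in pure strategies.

Row minima: 5, 4, 0 → Row's maximin is 5.
Column maxima: 12, 5, 12 → Column's minimax is 5.
They coincide at (a, B), so the value is 5.

5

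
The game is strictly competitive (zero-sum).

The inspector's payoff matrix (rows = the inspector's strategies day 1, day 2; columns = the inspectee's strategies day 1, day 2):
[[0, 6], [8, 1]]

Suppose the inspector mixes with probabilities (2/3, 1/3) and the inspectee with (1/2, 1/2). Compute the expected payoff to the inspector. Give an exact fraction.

7/2

Against (1/2, 1/2), each row's expected payoff is day 1: 3; day 2: 9/2.
Taking the (2/3, 1/3)-weighted average: (2/3)·(3) + (1/3)·(9/2) = 7/2.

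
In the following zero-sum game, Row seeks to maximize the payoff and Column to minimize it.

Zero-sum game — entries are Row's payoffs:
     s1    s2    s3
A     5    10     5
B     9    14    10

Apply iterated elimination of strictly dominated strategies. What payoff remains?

9

Row A is strictly dominated by row B (9>5, 14>10, 10>5); eliminate A.
Column s2 is strictly dominated by s1 for Column (9<14); eliminate s2.
Column s3 is strictly dominated by s1 for Column (9<10); eliminate s3.
Only (B, s1) remains, with payoff 9.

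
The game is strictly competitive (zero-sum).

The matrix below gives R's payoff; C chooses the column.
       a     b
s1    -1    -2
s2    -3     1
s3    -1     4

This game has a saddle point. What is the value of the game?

-1

Row minima: -2, -3, -1 → R's maximin is -1.
Column maxima: -1, 4 → C's minimax is -1.
They coincide at (s3, a), so the value is -1.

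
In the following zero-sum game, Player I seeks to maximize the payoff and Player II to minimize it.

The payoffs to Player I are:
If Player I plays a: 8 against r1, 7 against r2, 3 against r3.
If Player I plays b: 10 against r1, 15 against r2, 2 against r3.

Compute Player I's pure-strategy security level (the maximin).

3

The worst-case payoff for each row is a: 3, b: 2.
The best of these is 3.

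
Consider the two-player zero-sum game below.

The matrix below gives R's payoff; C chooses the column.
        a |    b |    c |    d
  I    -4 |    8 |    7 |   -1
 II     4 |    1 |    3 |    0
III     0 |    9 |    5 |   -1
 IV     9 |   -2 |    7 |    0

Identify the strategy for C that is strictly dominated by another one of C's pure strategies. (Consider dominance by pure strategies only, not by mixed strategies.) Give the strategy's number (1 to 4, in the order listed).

3

C prefers columns that give R less. Compare c with d: -1 < 7, 0 < 3, -1 < 5, 0 < 7.
So d strictly dominates c for C; c is strictly dominated.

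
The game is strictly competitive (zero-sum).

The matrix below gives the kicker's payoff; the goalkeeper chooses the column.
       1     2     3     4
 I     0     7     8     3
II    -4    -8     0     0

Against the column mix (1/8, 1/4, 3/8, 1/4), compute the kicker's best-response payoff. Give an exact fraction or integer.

I: (0)·(1/8) + (7)·(1/4) + (8)·(3/8) + (3)·(1/4) = 11/2.
II: (-4)·(1/8) + (-8)·(1/4) + (0)·(3/8) + (0)·(1/4) = -5/2.
The best pure response is I with expected payoff 11/2.

11/2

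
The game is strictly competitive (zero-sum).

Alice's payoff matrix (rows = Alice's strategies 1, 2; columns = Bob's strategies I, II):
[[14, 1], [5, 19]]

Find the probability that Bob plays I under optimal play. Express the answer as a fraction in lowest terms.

2/3

Row minima are 1 and 5, so Alice's maximin is 5; column maxima are 14 and 19, so Bob's minimax is 14. These differ, so the equilibrium is in mixed strategies.
Let Bob play I with probability q. Alice is indifferent when 14q + (1−q) = 5q + 19(1−q), giving q = 2/3.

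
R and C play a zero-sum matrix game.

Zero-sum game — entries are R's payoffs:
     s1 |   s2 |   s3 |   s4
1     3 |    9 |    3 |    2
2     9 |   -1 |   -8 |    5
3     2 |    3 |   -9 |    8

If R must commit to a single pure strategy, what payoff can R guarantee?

The worst-case payoff for each row is 1: 2, 2: -8, 3: -9.
The best of these is 2.

2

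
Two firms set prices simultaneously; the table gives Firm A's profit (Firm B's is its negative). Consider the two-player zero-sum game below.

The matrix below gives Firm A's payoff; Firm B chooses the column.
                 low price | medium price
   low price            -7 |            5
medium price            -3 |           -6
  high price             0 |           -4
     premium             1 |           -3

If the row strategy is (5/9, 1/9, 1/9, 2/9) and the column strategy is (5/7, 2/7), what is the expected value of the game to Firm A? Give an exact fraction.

-18/7

Against (5/7, 2/7), each row's expected payoff is low price: -25/7; medium price: -27/7; high price: -8/7; premium: -1/7.
Taking the (5/9, 1/9, 1/9, 2/9)-weighted average: (5/9)·(-25/7) + (1/9)·(-27/7) + (1/9)·(-8/7) + (2/9)·(-1/7) = -18/7.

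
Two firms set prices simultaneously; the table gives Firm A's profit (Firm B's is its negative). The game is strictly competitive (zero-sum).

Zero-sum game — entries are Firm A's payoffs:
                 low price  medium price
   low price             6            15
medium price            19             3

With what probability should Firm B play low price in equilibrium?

12/25

Row minima are 6 and 3, so Firm A's maximin is 6; column maxima are 19 and 15, so Firm B's minimax is 15. These differ, so the equilibrium is in mixed strategies.
Let Firm B play low price with probability q. Firm A is indifferent when 6q + 15(1−q) = 19q + 3(1−q), giving q = 12/25.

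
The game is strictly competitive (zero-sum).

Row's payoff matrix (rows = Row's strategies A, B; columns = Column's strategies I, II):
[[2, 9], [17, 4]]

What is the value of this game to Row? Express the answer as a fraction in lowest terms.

Row minima are 2 and 4, so Row's maximin is 4; column maxima are 17 and 9, so Column's minimax is 9. These differ, so the equilibrium is in mixed strategies.
Let Row play A with probability p. Column is indifferent when 2p + 17(1−p) = 9p + 4(1−p), giving p = 13/20.
Let Column play I with probability q. Row is indifferent when 2q + 9(1−q) = 17q + 4(1−q), giving q = 1/4.
The value is 2·(1/4) + (9)·(3/4) = 29/4.

29/4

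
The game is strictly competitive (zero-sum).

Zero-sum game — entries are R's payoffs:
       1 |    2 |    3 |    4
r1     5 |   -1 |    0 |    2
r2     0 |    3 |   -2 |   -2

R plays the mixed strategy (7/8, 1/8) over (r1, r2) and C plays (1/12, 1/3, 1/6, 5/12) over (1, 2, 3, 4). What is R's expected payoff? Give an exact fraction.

Against (1/12, 1/3, 1/6, 5/12), each row's expected payoff is r1: 11/12; r2: -1/6.
Taking the (7/8, 1/8)-weighted average: (7/8)·(11/12) + (1/8)·(-1/6) = 25/32.

25/32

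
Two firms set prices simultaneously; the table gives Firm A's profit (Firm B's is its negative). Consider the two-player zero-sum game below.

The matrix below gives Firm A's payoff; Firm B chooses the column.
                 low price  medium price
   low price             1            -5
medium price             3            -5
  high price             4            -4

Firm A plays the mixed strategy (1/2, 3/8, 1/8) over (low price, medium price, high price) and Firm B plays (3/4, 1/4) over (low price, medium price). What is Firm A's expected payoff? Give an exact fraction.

Against (3/4, 1/4), each row's expected payoff is low price: -1/2; medium price: 1; high price: 2.
Taking the (1/2, 3/8, 1/8)-weighted average: (1/2)·(-1/2) + (3/8)·(1) + (1/8)·(2) = 3/8.

3/8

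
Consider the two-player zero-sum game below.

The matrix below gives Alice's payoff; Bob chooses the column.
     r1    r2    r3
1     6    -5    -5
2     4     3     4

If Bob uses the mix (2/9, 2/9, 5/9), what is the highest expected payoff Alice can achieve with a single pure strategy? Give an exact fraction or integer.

34/9

1: (6)·(2/9) + (-5)·(2/9) + (-5)·(5/9) = -23/9.
2: (4)·(2/9) + (3)·(2/9) + (4)·(5/9) = 34/9.
The best pure response is 2 with expected payoff 34/9.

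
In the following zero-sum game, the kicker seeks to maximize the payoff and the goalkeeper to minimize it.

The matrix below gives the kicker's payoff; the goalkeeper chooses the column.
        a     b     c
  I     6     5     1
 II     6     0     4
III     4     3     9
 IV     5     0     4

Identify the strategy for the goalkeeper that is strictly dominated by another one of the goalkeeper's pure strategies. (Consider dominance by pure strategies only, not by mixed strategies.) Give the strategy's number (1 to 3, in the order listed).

1

The goalkeeper prefers columns that give the kicker less. Compare a with b: 5 < 6, 0 < 6, 3 < 4, 0 < 5.
So b strictly dominates a for the goalkeeper; a is strictly dominated.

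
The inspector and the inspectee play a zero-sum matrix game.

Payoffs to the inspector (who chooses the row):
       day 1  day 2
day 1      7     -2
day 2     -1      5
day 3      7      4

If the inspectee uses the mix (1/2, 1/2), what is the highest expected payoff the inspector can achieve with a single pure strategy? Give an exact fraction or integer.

11/2

day 1: (7)·(1/2) + (-2)·(1/2) = 5/2.
day 2: (-1)·(1/2) + (5)·(1/2) = 2.
day 3: (7)·(1/2) + (4)·(1/2) = 11/2.
The best pure response is day 3 with expected payoff 11/2.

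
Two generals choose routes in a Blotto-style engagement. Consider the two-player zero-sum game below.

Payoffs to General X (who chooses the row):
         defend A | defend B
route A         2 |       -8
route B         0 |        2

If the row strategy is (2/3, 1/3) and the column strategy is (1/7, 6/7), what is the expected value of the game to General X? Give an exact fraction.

Against (1/7, 6/7), each row's expected payoff is route A: -46/7; route B: 12/7.
Taking the (2/3, 1/3)-weighted average: (2/3)·(-46/7) + (1/3)·(12/7) = -80/21.

-80/21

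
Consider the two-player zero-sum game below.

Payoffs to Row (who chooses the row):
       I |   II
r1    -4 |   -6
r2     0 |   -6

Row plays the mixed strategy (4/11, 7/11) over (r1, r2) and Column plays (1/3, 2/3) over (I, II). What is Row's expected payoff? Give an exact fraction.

-148/33

Against (1/3, 2/3), each row's expected payoff is r1: -16/3; r2: -4.
Taking the (4/11, 7/11)-weighted average: (4/11)·(-16/3) + (7/11)·(-4) = -148/33.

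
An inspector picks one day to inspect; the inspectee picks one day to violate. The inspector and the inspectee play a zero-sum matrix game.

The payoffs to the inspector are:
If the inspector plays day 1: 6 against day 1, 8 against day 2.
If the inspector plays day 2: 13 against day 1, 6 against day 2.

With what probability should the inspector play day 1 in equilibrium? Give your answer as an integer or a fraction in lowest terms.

Row minima are 6 and 6, so the inspector's maximin is 6; column maxima are 13 and 8, so the inspectee's minimax is 8. These differ, so the equilibrium is in mixed strategies.
Let the inspector play day 1 with probability p. The inspectee is indifferent when 6p + 13(1−p) = 8p + 6(1−p), giving p = 7/9.

7/9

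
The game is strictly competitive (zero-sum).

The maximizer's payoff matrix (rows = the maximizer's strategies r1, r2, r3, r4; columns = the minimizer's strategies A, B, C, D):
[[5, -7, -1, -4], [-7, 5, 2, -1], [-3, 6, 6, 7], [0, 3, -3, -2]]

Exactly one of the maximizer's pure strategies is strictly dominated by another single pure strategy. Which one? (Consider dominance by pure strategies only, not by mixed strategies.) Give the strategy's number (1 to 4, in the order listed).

2

Compare r2 with r3: -3 > -7, 6 > 5, 6 > 2, 7 > -1.
So r3 strictly dominates r2 for the maximizer; r2 is strictly dominated.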